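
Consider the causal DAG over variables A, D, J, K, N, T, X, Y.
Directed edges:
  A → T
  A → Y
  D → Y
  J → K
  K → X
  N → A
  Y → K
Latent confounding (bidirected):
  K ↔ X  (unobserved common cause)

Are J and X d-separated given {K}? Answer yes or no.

No — J and X are d-connected given {K}.

Bayes-Ball from J | {K} reaches {A,D,N,T,X,Y}.
X ∈ reach(J|{K}) ⇒ J ⊥̸ X | {K}.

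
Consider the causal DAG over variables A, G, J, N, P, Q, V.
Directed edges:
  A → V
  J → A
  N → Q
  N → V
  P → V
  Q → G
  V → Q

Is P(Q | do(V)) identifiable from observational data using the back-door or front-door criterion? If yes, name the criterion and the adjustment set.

desc(V)\{V}={G,Q}; candidates ⊆ {A,J,N,P}.
size 0: {}; under {} V still reaches {A,G,J,N,P,Q} ∋ Q.
{N}: V⊥Q given {N} in G with V→· removed — back-door holds.
P(Q|do(V)) = Σ_{N} P(Q|V,N)·P(N).

P(Q|do(V)): backdoor, adjust for {N}.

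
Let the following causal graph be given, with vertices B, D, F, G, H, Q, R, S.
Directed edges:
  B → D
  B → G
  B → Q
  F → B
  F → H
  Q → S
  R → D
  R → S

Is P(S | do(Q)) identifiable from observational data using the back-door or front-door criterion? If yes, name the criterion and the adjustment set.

desc(Q)\{Q}={S}; candidates ⊆ {B,D,F,G,H,R}.
∅: Q⊥S given ∅ in G with Q→· removed — back-door holds.
P(S|do(Q)) = P(S|Q) — no adjustment needed.

P(S|do(Q)): backdoor, adjust for ∅.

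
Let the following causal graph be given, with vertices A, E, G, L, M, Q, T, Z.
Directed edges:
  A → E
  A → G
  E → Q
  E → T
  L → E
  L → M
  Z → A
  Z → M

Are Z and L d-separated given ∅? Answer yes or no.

Bayes-Ball from Z | ∅ reaches {A,E,G,M,Q,T}.
L ∉ reach(Z|∅) ⇒ Z ⊥ L | ∅.

Yes — Z ⊥ L | ∅.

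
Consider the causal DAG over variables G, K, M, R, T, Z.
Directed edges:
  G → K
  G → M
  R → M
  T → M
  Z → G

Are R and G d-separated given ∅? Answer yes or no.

Bayes-Ball from R | ∅ reaches {M}.
G ∉ reach(R|∅) ⇒ R ⊥ G | ∅.

Yes — R ⊥ G | ∅.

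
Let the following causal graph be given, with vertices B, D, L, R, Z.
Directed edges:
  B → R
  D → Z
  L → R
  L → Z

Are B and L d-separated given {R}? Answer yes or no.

No — B and L are d-connected given {R}.

Bayes-Ball from B | {R} reaches {L,Z}.
L ∈ reach(B|{R}) ⇒ B ⊥̸ L | {R}.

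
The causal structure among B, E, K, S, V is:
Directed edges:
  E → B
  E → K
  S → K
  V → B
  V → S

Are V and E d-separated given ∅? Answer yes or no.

Bayes-Ball from V | ∅ reaches {B,K,S}.
E ∉ reach(V|∅) ⇒ V ⊥ E | ∅.

Yes — V ⊥ E | ∅.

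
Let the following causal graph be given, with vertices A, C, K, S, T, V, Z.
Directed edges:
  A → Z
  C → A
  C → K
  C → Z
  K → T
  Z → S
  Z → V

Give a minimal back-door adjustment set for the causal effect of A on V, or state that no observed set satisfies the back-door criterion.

A→V: minimal back-door set {C}.

desc(A)\{A}={S,V,Z}; candidates ⊆ {C,K,T}.
size 0: {}; under {} A still reaches {C,K,S,T,V,Z} ∋ V.
{C}: A⊥V given {C} in G with A→· removed — back-door holds.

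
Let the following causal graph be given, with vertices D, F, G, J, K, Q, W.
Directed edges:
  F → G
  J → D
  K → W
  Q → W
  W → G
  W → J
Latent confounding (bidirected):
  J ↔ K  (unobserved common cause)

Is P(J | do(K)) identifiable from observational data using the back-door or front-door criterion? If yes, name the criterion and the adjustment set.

desc(K)\{K}={D,G,J,W}; candidates ⊆ {F,Q}.
K↔J: latent back-door arc(s) into K.
size 0: {}; under {} K still reaches {D,J} ∋ J.
size 1: {F}, {Q}; under {F} K still reaches {D,J} ∋ J.
size 2: {F,Q}; under {F,Q} K still reaches {D,J} ∋ J.
K↔J cannot be blocked by any observed set — no back-door set.
{W}: (i) intercepts every directed K→J path; (ii) no back-door K→{W}; (iii) {K} blocks every back-door {W}→J. Front-door holds.
P(J|do(K)) = Σ_{W} P(W|K) Σ_{K'} P(J|W,K')P(K').

P(J|do(K)): frontdoor, adjust for {W}.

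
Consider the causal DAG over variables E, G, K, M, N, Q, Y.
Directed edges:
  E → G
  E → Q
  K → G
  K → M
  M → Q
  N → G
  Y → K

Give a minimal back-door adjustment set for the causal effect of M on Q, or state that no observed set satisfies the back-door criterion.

desc(M)\{M}={Q}; candidates ⊆ {E,G,K,N,Y}.
∅: M⊥Q given ∅ in G with M→· removed — back-door holds.

M→Q: minimal back-door set ∅.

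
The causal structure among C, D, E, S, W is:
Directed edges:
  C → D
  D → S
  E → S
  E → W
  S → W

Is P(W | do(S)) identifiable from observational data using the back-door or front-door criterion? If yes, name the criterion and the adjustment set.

desc(S)\{S}={W}; candidates ⊆ {C,D,E}.
size 0: {}; under {} S still reaches {C,D,E,W} ∋ W.
{E}: S⊥W given {E} in G with S→· removed — back-door holds.
P(W|do(S)) = Σ_{E} P(W|S,E)·P(E).

P(W|do(S)): backdoor, adjust for {E}.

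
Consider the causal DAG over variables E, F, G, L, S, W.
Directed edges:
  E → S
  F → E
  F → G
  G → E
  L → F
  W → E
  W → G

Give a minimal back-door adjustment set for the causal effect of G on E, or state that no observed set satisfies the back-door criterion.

G→E: minimal back-door set {F, W}.

desc(G)\{G}={E,S}; candidates ⊆ {F,L,W}.
size 0: {}; under {} G still reaches {E,F,L,S,W} ∋ E.
size 1: {F}, {L}, {W}; under {F} G still reaches {E,S,W} ∋ E.
{F,W}: G⊥E given {F,W} in G with G→· removed — back-door holds.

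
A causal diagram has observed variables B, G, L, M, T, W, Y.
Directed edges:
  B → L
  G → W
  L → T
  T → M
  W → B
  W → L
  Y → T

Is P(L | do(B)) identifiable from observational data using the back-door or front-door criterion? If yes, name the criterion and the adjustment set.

P(L|do(B)): backdoor, adjust for {W}.

desc(B)\{B}={L,M,T}; candidates ⊆ {G,W,Y}.
size 0: {}; under {} B still reaches {G,L,M,T,W} ∋ L.
{W}: B⊥L given {W} in G with B→· removed — back-door holds.
P(L|do(B)) = Σ_{W} P(L|B,W)·P(W).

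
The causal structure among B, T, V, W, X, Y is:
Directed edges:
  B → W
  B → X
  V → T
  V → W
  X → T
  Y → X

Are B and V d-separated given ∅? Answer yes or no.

Bayes-Ball from B | ∅ reaches {T,W,X}.
V ∉ reach(B|∅) ⇒ B ⊥ V | ∅.

Yes — B ⊥ V | ∅.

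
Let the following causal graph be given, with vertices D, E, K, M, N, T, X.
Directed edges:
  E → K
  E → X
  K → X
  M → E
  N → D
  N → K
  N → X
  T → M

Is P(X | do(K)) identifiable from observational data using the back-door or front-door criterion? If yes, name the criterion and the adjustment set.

desc(K)\{K}={X}; candidates ⊆ {D,E,M,N,T}.
size 0: {}; under {} K still reaches {D,E,M,N,T,X} ∋ X.
size 1: {D}, {E}, {M} …(+2); under {D} K still reaches {E,M,N,T,X} ∋ X.
{E,N}: K⊥X given {E,N} in G with K→· removed — back-door holds.
P(X|do(K)) = Σ_{E,N} P(X|K,E,N)·P(E,N).

P(X|do(K)): backdoor, adjust for {E, N}.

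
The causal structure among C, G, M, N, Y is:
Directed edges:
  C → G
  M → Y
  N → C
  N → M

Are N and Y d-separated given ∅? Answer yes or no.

No — N and Y are d-connected given ∅.

Bayes-Ball from N | ∅ reaches {C,G,M,Y}.
Y ∈ reach(N|∅) ⇒ N ⊥̸ Y | ∅.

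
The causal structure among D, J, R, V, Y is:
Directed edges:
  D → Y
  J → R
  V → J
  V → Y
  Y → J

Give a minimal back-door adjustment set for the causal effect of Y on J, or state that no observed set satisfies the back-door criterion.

desc(Y)\{Y}={J,R}; candidates ⊆ {D,V}.
size 0: {}; under {} Y still reaches {D,J,R,V} ∋ J.
{V}: Y⊥J given {V} in G with Y→· removed — back-door holds.

Y→J: minimal back-door set {V}.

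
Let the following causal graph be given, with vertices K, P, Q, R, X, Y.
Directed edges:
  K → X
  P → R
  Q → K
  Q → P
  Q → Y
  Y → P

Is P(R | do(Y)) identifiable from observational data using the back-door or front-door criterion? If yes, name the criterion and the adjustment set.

P(R|do(Y)): backdoor, adjust for {Q}.

desc(Y)\{Y}={P,R}; candidates ⊆ {K,Q,X}.
size 0: {}; under {} Y still reaches {K,P,Q,R,X} ∋ R.
{Q}: Y⊥R given {Q} in G with Y→· removed — back-door holds.
P(R|do(Y)) = Σ_{Q} P(R|Y,Q)·P(Q).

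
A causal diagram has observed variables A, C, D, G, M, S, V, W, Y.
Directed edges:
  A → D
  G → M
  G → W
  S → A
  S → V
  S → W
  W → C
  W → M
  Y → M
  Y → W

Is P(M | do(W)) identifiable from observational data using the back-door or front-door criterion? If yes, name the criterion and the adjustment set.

P(M|do(W)): backdoor, adjust for {G, Y}.

desc(W)\{W}={C,M}; candidates ⊆ {A,D,G,S,V,Y}.
size 0: {}; under {} W still reaches {A,D,G,M,S,V,Y} ∋ M.
size 1: {A}, {D}, {G} …(+3); under {A} W still reaches {G,M,S,V,Y} ∋ M.
{G,Y}: W⊥M given {G,Y} in G with W→· removed — back-door holds.
P(M|do(W)) = Σ_{G,Y} P(M|W,G,Y)·P(G,Y).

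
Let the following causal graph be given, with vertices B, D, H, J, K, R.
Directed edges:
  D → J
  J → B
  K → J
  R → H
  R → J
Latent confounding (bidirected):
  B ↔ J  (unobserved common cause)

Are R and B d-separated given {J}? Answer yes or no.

No — R and B are d-connected given {J}.

Bayes-Ball from R | {J} reaches {B,D,H,K}.
B ∈ reach(R|{J}) ⇒ R ⊥̸ B | {J}.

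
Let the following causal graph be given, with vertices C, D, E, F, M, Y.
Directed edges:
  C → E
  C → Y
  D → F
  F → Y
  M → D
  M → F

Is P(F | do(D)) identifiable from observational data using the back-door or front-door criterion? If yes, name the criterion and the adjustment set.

P(F|do(D)): backdoor, adjust for {M}.

desc(D)\{D}={F,Y}; candidates ⊆ {C,E,M}.
size 0: {}; under {} D still reaches {F,M,Y} ∋ F.
{M}: D⊥F given {M} in G with D→· removed — back-door holds.
P(F|do(D)) = Σ_{M} P(F|D,M)·P(M).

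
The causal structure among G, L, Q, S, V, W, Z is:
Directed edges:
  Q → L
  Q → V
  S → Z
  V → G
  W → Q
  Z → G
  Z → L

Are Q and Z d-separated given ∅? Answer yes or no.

Yes — Q ⊥ Z | ∅.

Bayes-Ball from Q | ∅ reaches {G,L,V,W}.
Z ∉ reach(Q|∅) ⇒ Q ⊥ Z | ∅.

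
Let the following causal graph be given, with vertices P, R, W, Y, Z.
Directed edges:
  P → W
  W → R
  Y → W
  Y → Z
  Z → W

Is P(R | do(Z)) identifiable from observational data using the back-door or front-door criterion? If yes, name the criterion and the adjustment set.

desc(Z)\{Z}={R,W}; candidates ⊆ {P,Y}.
size 0: {}; under {} Z still reaches {R,W,Y} ∋ R.
{Y}: Z⊥R given {Y} in G with Z→· removed — back-door holds.
P(R|do(Z)) = Σ_{Y} P(R|Z,Y)·P(Y).

P(R|do(Z)): backdoor, adjust for {Y}.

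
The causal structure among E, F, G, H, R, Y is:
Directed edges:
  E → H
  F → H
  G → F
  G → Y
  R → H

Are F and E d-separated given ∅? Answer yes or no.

Yes — F ⊥ E | ∅.

Bayes-Ball from F | ∅ reaches {G,H,Y}.
E ∉ reach(F|∅) ⇒ F ⊥ E | ∅.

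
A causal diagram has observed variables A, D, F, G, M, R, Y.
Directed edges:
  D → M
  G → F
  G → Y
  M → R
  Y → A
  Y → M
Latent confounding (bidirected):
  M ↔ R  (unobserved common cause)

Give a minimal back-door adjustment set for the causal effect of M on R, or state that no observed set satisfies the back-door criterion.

desc(M)\{M}={R}; candidates ⊆ {A,D,F,G,Y}.
M↔R: latent back-door arc(s) into M.
size 0: {}; under {} M still reaches {A,D,F,G,R,Y} ∋ R.
size 1: {A}, {D}, {F} …(+2); under {A} M still reaches {D,F,G,R,Y} ∋ R.
size 2: {A,D}, {A,F}, {A,G} …(+7); under {A,D} M still reaches {F,G,R,Y} ∋ R.
M↔R cannot be blocked by any observed set — no back-door set.

M→R: no observed back-door set.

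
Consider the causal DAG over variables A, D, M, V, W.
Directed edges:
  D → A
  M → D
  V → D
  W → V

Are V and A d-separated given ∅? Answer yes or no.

No — V and A are d-connected given ∅.

Bayes-Ball from V | ∅ reaches {A,D,W}.
A ∈ reach(V|∅) ⇒ V ⊥̸ A | ∅.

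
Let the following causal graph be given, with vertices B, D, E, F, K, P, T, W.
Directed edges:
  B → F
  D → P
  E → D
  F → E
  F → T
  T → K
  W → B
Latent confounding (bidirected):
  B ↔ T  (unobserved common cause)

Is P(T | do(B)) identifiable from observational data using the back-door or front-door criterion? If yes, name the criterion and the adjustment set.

desc(B)\{B}={D,E,F,K,P,T}; candidates ⊆ {W}.
B↔T: latent back-door arc(s) into B.
size 0: {}; under {} B still reaches {K,T,W} ∋ T.
size 1: {W}; under {W} B still reaches {K,T} ∋ T.
B↔T cannot be blocked by any observed set — no back-door set.
{F}: (i) intercepts every directed B→T path; (ii) no back-door B→{F}; (iii) {B} blocks every back-door {F}→T. Front-door holds.
P(T|do(B)) = Σ_{F} P(F|B) Σ_{B'} P(T|F,B')P(B').

P(T|do(B)): frontdoor, adjust for {F}.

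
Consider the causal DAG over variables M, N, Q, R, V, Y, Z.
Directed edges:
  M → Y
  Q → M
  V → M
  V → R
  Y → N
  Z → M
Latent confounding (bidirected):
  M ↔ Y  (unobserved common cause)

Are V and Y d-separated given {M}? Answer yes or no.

No — V and Y are d-connected given {M}.

Bayes-Ball from V | {M} reaches {N,Q,R,Y,Z}.
Y ∈ reach(V|{M}) ⇒ V ⊥̸ Y | {M}.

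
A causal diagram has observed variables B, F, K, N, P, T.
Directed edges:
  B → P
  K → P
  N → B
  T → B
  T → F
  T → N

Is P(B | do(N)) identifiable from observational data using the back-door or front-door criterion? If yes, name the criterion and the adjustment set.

desc(N)\{N}={B,P}; candidates ⊆ {F,K,T}.
size 0: {}; under {} N still reaches {B,F,P,T} ∋ B.
{T}: N⊥B given {T} in G with N→· removed — back-door holds.
P(B|do(N)) = Σ_{T} P(B|N,T)·P(T).

P(B|do(N)): backdoor, adjust for {T}.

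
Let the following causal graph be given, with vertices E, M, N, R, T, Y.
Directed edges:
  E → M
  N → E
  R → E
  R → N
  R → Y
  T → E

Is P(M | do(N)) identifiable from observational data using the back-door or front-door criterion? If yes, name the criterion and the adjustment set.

P(M|do(N)): backdoor, adjust for {R}.

desc(N)\{N}={E,M}; candidates ⊆ {R,T,Y}.
size 0: {}; under {} N still reaches {E,M,R,Y} ∋ M.
{R}: N⊥M given {R} in G with N→· removed — back-door holds.
P(M|do(N)) = Σ_{R} P(M|N,R)·P(R).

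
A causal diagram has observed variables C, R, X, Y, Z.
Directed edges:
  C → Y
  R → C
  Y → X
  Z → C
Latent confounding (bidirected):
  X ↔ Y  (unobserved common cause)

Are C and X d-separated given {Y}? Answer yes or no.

No — C and X are d-connected given {Y}.

Bayes-Ball from C | {Y} reaches {R,X,Z}.
X ∈ reach(C|{Y}) ⇒ C ⊥̸ X | {Y}.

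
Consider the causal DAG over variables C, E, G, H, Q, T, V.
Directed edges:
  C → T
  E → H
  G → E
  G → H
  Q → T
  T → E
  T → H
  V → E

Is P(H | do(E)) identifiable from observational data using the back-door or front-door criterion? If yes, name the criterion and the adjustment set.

desc(E)\{E}={H}; candidates ⊆ {C,G,Q,T,V}.
size 0: {}; under {} E still reaches {C,G,H,Q,T,V} ∋ H.
size 1: {C}, {G}, {Q} …(+2); under {C} E still reaches {G,H,Q,T,V} ∋ H.
{G,T}: E⊥H given {G,T} in G with E→· removed — back-door holds.
P(H|do(E)) = Σ_{G,T} P(H|E,G,T)·P(G,T).

P(H|do(E)): backdoor, adjust for {G, T}.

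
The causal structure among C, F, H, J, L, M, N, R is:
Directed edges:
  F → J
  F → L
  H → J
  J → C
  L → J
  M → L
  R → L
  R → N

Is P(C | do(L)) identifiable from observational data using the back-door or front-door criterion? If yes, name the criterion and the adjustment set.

P(C|do(L)): backdoor, adjust for {F}.

desc(L)\{L}={C,J}; candidates ⊆ {F,H,M,N,R}.
size 0: {}; under {} L still reaches {C,F,J,M,N,R} ∋ C.
{F}: L⊥C given {F} in G with L→· removed — back-door holds.
P(C|do(L)) = Σ_{F} P(C|L,F)·P(F).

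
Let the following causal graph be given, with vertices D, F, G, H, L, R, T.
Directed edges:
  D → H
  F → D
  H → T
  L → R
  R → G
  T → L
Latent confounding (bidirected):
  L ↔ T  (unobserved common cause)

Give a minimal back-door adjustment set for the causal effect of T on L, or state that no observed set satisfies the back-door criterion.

T→L: no observed back-door set.

desc(T)\{T}={G,L,R}; candidates ⊆ {D,F,H}.
T↔L: latent back-door arc(s) into T.
size 0: {}; under {} T still reaches {D,F,G,H,L,R} ∋ L.
size 1: {D}, {F}, {H}; under {D} T still reaches {G,H,L,R} ∋ L.
size 2: {D,F}, {D,H}, {F,H}; under {D,F} T still reaches {G,H,L,R} ∋ L.
T↔L cannot be blocked by any observed set — no back-door set.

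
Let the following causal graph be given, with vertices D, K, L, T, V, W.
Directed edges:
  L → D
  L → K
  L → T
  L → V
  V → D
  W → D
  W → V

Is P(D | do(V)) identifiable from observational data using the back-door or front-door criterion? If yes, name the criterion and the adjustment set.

P(D|do(V)): backdoor, adjust for {L, W}.

desc(V)\{V}={D}; candidates ⊆ {K,L,T,W}.
size 0: {}; under {} V still reaches {D,K,L,T,W} ∋ D.
size 1: {K}, {L}, {T} …(+1); under {K} V still reaches {D,L,T,W} ∋ D.
{L,W}: V⊥D given {L,W} in G with V→· removed — back-door holds.
P(D|do(V)) = Σ_{L,W} P(D|V,L,W)·P(L,W).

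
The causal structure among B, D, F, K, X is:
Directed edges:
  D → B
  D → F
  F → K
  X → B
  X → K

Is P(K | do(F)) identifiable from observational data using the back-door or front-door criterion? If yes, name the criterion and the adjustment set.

P(K|do(F)): backdoor, adjust for ∅.

desc(F)\{F}={K}; candidates ⊆ {B,D,X}.
∅: F⊥K given ∅ in G with F→· removed — back-door holds.
P(K|do(F)) = P(K|F) — no adjustment needed.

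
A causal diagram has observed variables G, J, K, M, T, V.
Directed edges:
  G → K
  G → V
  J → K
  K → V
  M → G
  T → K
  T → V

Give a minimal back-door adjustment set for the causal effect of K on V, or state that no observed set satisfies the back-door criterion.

desc(K)\{K}={V}; candidates ⊆ {G,J,M,T}.
size 0: {}; under {} K still reaches {G,J,M,T,V} ∋ V.
size 1: {G}, {J}, {M} …(+1); under {G} K still reaches {J,T,V} ∋ V.
{G,T}: K⊥V given {G,T} in G with K→· removed — back-door holds.

K→V: minimal back-door set {G, T}.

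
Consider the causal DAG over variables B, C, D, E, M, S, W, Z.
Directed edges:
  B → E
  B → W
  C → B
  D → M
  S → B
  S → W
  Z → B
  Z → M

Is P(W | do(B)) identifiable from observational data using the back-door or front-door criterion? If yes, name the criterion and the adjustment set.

P(W|do(B)): backdoor, adjust for {S}.

desc(B)\{B}={E,W}; candidates ⊆ {C,D,M,S,Z}.
size 0: {}; under {} B still reaches {C,M,S,W,Z} ∋ W.
{S}: B⊥W given {S} in G with B→· removed — back-door holds.
P(W|do(B)) = Σ_{S} P(W|B,S)·P(S).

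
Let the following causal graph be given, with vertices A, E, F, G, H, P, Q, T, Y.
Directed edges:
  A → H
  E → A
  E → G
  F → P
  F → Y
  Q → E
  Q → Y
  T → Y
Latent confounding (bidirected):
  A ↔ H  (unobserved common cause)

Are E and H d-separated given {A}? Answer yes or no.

Bayes-Ball from E | {A} reaches {G,H,Q,Y}.
H ∈ reach(E|{A}) ⇒ E ⊥̸ H | {A}.

No — E and H are d-connected given {A}.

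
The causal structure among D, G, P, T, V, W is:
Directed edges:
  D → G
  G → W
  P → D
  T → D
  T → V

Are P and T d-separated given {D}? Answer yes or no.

No — P and T are d-connected given {D}.

Bayes-Ball from P | {D} reaches {T,V}.
T ∈ reach(P|{D}) ⇒ P ⊥̸ T | {D}.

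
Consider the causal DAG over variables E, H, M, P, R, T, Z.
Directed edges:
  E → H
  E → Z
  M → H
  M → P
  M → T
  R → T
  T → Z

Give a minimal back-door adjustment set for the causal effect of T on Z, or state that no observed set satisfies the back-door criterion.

desc(T)\{T}={Z}; candidates ⊆ {E,H,M,P,R}.
∅: T⊥Z given ∅ in G with T→· removed — back-door holds.

T→Z: minimal back-door set ∅.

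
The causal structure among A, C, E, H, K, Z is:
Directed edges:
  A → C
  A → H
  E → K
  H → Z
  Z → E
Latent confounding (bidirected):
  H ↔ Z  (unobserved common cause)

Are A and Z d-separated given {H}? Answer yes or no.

No — A and Z are d-connected given {H}.

Bayes-Ball from A | {H} reaches {C,E,K,Z}.
Z ∈ reach(A|{H}) ⇒ A ⊥̸ Z | {H}.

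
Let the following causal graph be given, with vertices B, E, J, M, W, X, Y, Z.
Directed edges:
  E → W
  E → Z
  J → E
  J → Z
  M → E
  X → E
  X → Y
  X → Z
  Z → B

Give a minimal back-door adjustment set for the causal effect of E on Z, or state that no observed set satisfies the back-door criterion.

E→Z: minimal back-door set {J, X}.

desc(E)\{E}={B,W,Z}; candidates ⊆ {J,M,X,Y}.
size 0: {}; under {} E still reaches {B,J,M,X,Y,Z} ∋ Z.
size 1: {J}, {M}, {X} …(+1); under {J} E still reaches {B,M,X,Y,Z} ∋ Z.
{J,X}: E⊥Z given {J,X} in G with E→· removed — back-door holds.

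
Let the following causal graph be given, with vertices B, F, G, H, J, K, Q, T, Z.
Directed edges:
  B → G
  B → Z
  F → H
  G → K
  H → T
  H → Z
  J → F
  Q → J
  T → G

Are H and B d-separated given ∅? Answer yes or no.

Bayes-Ball from H | ∅ reaches {F,G,J,K,Q,T,Z}.
B ∉ reach(H|∅) ⇒ H ⊥ B | ∅.

Yes — H ⊥ B | ∅.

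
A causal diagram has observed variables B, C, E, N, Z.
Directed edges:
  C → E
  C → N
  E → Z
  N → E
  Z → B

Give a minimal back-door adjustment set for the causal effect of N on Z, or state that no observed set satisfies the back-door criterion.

desc(N)\{N}={B,E,Z}; candidates ⊆ {C}.
size 0: {}; under {} N still reaches {B,C,E,Z} ∋ Z.
{C}: N⊥Z given {C} in G with N→· removed — back-door holds.

N→Z: minimal back-door set {C}.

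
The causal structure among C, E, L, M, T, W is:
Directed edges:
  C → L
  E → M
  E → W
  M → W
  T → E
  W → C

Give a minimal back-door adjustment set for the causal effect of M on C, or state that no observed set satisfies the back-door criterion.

desc(M)\{M}={C,L,W}; candidates ⊆ {E,T}.
size 0: {}; under {} M still reaches {C,E,L,T,W} ∋ C.
{E}: M⊥C given {E} in G with M→· removed — back-door holds.

M→C: minimal back-door set {E}.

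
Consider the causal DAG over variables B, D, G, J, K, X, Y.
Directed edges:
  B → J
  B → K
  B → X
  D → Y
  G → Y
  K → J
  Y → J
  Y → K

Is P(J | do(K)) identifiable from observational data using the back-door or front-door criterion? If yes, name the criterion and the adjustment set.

P(J|do(K)): backdoor, adjust for {B, Y}.

desc(K)\{K}={J}; candidates ⊆ {B,D,G,X,Y}.
size 0: {}; under {} K still reaches {B,D,G,J,X,Y} ∋ J.
size 1: {B}, {D}, {G} …(+2); under {B} K still reaches {D,G,J,Y} ∋ J.
{B,Y}: K⊥J given {B,Y} in G with K→· removed — back-door holds.
P(J|do(K)) = Σ_{B,Y} P(J|K,B,Y)·P(B,Y).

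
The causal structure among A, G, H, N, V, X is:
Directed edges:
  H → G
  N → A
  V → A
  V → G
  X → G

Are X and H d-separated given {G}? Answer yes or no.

No — X and H are d-connected given {G}.

Bayes-Ball from X | {G} reaches {A,H,V}.
H ∈ reach(X|{G}) ⇒ X ⊥̸ H | {G}.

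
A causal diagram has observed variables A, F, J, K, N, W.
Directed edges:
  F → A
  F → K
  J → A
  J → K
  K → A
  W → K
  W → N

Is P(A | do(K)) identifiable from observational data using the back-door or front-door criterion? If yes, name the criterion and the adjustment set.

P(A|do(K)): backdoor, adjust for {F, J}.

desc(K)\{K}={A}; candidates ⊆ {F,J,N,W}.
size 0: {}; under {} K still reaches {A,F,J,N,W} ∋ A.
size 1: {F}, {J}, {N} …(+1); under {F} K still reaches {A,J,N,W} ∋ A.
{F,J}: K⊥A given {F,J} in G with K→· removed — back-door holds.
P(A|do(K)) = Σ_{F,J} P(A|K,F,J)·P(F,J).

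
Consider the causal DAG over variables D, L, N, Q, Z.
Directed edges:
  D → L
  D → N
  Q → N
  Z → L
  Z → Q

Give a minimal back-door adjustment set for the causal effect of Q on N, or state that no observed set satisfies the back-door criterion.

Q→N: minimal back-door set ∅.

desc(Q)\{Q}={N}; candidates ⊆ {D,L,Z}.
∅: Q⊥N given ∅ in G with Q→· removed — back-door holds.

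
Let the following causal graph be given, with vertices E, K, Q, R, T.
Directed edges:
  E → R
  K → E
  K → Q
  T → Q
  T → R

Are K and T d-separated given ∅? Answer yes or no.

Yes — K ⊥ T | ∅.

Bayes-Ball from K | ∅ reaches {E,Q,R}.
T ∉ reach(K|∅) ⇒ K ⊥ T | ∅.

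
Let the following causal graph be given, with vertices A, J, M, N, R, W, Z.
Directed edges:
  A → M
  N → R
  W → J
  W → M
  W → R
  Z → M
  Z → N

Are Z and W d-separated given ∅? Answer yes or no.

Yes — Z ⊥ W | ∅.

Bayes-Ball from Z | ∅ reaches {M,N,R}.
W ∉ reach(Z|∅) ⇒ Z ⊥ W | ∅.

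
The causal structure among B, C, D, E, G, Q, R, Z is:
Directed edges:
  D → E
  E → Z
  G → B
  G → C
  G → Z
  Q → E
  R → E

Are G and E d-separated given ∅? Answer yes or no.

Bayes-Ball from G | ∅ reaches {B,C,Z}.
E ∉ reach(G|∅) ⇒ G ⊥ E | ∅.

Yes — G ⊥ E | ∅.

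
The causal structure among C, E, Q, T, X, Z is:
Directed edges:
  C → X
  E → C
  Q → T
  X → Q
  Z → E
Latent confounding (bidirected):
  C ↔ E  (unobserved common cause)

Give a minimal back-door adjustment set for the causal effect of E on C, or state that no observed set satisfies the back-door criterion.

E→C: no observed back-door set.

desc(E)\{E}={C,Q,T,X}; candidates ⊆ {Z}.
E↔C: latent back-door arc(s) into E.
size 0: {}; under {} E still reaches {C,Q,T,X,Z} ∋ C.
size 1: {Z}; under {Z} E still reaches {C,Q,T,X} ∋ C.
E↔C cannot be blocked by any observed set — no back-door set.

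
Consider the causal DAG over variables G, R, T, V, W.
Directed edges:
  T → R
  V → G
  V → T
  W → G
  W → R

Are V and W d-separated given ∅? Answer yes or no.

Bayes-Ball from V | ∅ reaches {G,R,T}.
W ∉ reach(V|∅) ⇒ V ⊥ W | ∅.

Yes — V ⊥ W | ∅.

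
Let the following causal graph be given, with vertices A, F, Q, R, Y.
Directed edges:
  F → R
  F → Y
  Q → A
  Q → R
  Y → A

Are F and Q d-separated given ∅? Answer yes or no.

Bayes-Ball from F | ∅ reaches {A,R,Y}.
Q ∉ reach(F|∅) ⇒ F ⊥ Q | ∅.

Yes — F ⊥ Q | ∅.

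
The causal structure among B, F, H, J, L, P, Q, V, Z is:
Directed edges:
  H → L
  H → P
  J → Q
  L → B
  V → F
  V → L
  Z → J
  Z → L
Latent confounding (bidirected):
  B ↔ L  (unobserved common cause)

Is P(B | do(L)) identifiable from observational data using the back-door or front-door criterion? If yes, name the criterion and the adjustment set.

P(B|do(L)): not identifiable (no BD/FD set).

desc(L)\{L}={B}; candidates ⊆ {F,H,J,P,Q,V,Z}.
L↔B: latent back-door arc(s) into L.
size 0: {}; under {} L still reaches {B,F,H,J,P,Q,V,Z} ∋ B.
size 1: {F}, {H}, {J} …(+4); under {F} L still reaches {B,H,J,P,Q,V,Z} ∋ B.
size 2: {F,H}, {F,J}, {F,P} …(+18); under {F,H} L still reaches {B,J,Q,V,Z} ∋ B.
L↔B cannot be blocked by any observed set — no back-door set.
No mediator lies on a directed L→…→B path.
Neither criterion identifies P(B|do(L)) in this graph.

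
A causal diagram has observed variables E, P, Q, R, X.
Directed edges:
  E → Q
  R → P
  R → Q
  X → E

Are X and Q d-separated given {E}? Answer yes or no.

Bayes-Ball from X | {E} reaches ∅.
Q ∉ reach(X|{E}) ⇒ X ⊥ Q | {E}.

Yes — X ⊥ Q | {E}.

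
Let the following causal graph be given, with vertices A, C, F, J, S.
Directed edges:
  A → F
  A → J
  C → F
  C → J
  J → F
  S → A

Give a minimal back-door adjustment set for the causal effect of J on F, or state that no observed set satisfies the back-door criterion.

desc(J)\{J}={F}; candidates ⊆ {A,C,S}.
size 0: {}; under {} J still reaches {A,C,F,S} ∋ F.
size 1: {A}, {C}, {S}; under {A} J still reaches {C,F} ∋ F.
{A,C}: J⊥F given {A,C} in G with J→· removed — back-door holds.

J→F: minimal back-door set {A, C}.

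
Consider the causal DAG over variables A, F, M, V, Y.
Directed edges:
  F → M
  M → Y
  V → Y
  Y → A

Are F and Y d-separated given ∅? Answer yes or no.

Bayes-Ball from F | ∅ reaches {A,M,Y}.
Y ∈ reach(F|∅) ⇒ F ⊥̸ Y | ∅.

No — F and Y are d-connected given ∅.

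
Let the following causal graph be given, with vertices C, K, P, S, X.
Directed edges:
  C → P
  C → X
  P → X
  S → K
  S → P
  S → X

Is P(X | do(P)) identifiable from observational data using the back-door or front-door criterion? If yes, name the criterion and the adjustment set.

desc(P)\{P}={X}; candidates ⊆ {C,K,S}.
size 0: {}; under {} P still reaches {C,K,S,X} ∋ X.
size 1: {C}, {K}, {S}; under {C} P still reaches {K,S,X} ∋ X.
{C,S}: P⊥X given {C,S} in G with P→· removed — back-door holds.
P(X|do(P)) = Σ_{C,S} P(X|P,C,S)·P(C,S).

P(X|do(P)): backdoor, adjust for {C, S}.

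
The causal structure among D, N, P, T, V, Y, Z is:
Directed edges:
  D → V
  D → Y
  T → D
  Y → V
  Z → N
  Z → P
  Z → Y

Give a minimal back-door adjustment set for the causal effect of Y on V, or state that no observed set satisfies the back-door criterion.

desc(Y)\{Y}={V}; candidates ⊆ {D,N,P,T,Z}.
size 0: {}; under {} Y still reaches {D,N,P,T,V,Z} ∋ V.
{D}: Y⊥V given {D} in G with Y→· removed — back-door holds.

Y→V: minimal back-door set {D}.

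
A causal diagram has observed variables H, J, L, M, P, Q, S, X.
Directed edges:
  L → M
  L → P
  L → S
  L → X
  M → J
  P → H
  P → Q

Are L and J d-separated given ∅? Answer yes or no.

Bayes-Ball from L | ∅ reaches {H,J,M,P,Q,S,X}.
J ∈ reach(L|∅) ⇒ L ⊥̸ J | ∅.

No — L and J are d-connected given ∅.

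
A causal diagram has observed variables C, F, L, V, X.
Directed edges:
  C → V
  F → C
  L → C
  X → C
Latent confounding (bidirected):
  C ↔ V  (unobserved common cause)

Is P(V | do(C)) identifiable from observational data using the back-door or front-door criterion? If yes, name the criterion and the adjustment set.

desc(C)\{C}={V}; candidates ⊆ {F,L,X}.
C↔V: latent back-door arc(s) into C.
size 0: {}; under {} C still reaches {F,L,V,X} ∋ V.
size 1: {F}, {L}, {X}; under {F} C still reaches {L,V,X} ∋ V.
size 2: {F,L}, {F,X}, {L,X}; under {F,L} C still reaches {V,X} ∋ V.
C↔V cannot be blocked by any observed set — no back-door set.
No mediator lies on a directed C→…→V path.
Neither criterion identifies P(V|do(C)) in this graph.

P(V|do(C)): not identifiable (no BD/FD set).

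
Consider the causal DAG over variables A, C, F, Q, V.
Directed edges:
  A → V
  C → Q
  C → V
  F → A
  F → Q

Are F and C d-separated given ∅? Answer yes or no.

Yes — F ⊥ C | ∅.

Bayes-Ball from F | ∅ reaches {A,Q,V}.
C ∉ reach(F|∅) ⇒ F ⊥ C | ∅.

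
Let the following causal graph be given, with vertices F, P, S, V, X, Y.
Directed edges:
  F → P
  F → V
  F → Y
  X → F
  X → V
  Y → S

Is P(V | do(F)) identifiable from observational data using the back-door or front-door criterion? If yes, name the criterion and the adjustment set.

desc(F)\{F}={P,S,V,Y}; candidates ⊆ {X}.
size 0: {}; under {} F still reaches {V,X} ∋ V.
{X}: F⊥V given {X} in G with F→· removed — back-door holds.
P(V|do(F)) = Σ_{X} P(V|F,X)·P(X).

P(V|do(F)): backdoor, adjust for {X}.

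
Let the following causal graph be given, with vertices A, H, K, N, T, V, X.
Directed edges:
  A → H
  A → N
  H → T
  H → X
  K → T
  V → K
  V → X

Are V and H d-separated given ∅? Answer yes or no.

Yes — V ⊥ H | ∅.

Bayes-Ball from V | ∅ reaches {K,T,X}.
H ∉ reach(V|∅) ⇒ V ⊥ H | ∅.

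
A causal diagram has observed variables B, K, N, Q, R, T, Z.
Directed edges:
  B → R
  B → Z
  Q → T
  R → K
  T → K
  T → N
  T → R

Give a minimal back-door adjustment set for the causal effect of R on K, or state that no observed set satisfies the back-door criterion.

desc(R)\{R}={K}; candidates ⊆ {B,N,Q,T,Z}.
size 0: {}; under {} R still reaches {B,K,N,Q,T,Z} ∋ K.
{T}: R⊥K given {T} in G with R→· removed — back-door holds.

R→K: minimal back-door set {T}.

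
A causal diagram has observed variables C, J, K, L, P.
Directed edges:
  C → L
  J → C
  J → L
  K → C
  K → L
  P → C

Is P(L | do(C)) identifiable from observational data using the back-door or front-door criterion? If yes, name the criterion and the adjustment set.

desc(C)\{C}={L}; candidates ⊆ {J,K,P}.
size 0: {}; under {} C still reaches {J,K,L,P} ∋ L.
size 1: {J}, {K}, {P}; under {J} C still reaches {K,L,P} ∋ L.
{J,K}: C⊥L given {J,K} in G with C→· removed — back-door holds.
P(L|do(C)) = Σ_{J,K} P(L|C,J,K)·P(J,K).

P(L|do(C)): backdoor, adjust for {J, K}.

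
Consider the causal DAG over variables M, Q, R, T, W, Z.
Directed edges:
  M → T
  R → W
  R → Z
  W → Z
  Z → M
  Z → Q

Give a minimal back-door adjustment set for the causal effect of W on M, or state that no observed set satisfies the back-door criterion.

W→M: minimal back-door set {R}.

desc(W)\{W}={M,Q,T,Z}; candidates ⊆ {R}.
size 0: {}; under {} W still reaches {M,Q,R,T,Z} ∋ M.
{R}: W⊥M given {R} in G with W→· removed — back-door holds.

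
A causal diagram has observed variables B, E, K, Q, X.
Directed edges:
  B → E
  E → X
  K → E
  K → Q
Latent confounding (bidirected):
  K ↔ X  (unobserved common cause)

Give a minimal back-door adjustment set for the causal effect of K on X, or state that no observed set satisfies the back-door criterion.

desc(K)\{K}={E,Q,X}; candidates ⊆ {B}.
K↔X: latent back-door arc(s) into K.
size 0: {}; under {} K still reaches {X} ∋ X.
size 1: {B}; under {B} K still reaches {X} ∋ X.
K↔X cannot be blocked by any observed set — no back-door set.

K→X: no observed back-door set.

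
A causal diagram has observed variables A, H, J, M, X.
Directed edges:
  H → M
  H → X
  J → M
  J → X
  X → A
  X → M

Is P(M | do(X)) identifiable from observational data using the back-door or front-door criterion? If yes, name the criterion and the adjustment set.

P(M|do(X)): backdoor, adjust for {H, J}.

desc(X)\{X}={A,M}; candidates ⊆ {H,J}.
size 0: {}; under {} X still reaches {H,J,M} ∋ M.
size 1: {H}, {J}; under {H} X still reaches {J,M} ∋ M.
{H,J}: X⊥M given {H,J} in G with X→· removed — back-door holds.
P(M|do(X)) = Σ_{H,J} P(M|X,H,J)·P(H,J).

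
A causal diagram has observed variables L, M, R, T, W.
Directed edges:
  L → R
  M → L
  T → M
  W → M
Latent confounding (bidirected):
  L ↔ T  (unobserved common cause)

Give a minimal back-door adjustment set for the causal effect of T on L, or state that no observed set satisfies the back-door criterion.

T→L: no observed back-door set.

desc(T)\{T}={L,M,R}; candidates ⊆ {W}.
T↔L: latent back-door arc(s) into T.
size 0: {}; under {} T still reaches {L,R} ∋ L.
size 1: {W}; under {W} T still reaches {L,R} ∋ L.
T↔L cannot be blocked by any observed set — no back-door set.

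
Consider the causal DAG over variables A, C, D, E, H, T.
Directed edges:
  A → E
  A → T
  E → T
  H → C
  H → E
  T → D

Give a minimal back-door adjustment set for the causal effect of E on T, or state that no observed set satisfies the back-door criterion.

E→T: minimal back-door set {A}.

desc(E)\{E}={D,T}; candidates ⊆ {A,C,H}.
size 0: {}; under {} E still reaches {A,C,D,H,T} ∋ T.
{A}: E⊥T given {A} in G with E→· removed — back-door holds.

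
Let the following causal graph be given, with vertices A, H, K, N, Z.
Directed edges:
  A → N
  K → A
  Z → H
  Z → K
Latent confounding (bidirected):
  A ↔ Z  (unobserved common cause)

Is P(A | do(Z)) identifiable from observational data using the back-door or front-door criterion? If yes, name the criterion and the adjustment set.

desc(Z)\{Z}={A,H,K,N}; candidates ⊆ {—}.
Z↔A: latent back-door arc(s) into Z.
size 0: {}; under {} Z still reaches {A,N} ∋ A.
Z↔A cannot be blocked by any observed set — no back-door set.
{K}: (i) intercepts every directed Z→A path; (ii) no back-door Z→{K}; (iii) {Z} blocks every back-door {K}→A. Front-door holds.
P(A|do(Z)) = Σ_{K} P(K|Z) Σ_{Z'} P(A|K,Z')P(Z').

P(A|do(Z)): frontdoor, adjust for {K}.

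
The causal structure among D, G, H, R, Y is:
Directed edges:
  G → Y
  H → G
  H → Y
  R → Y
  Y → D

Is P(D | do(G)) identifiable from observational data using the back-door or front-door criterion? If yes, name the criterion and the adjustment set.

desc(G)\{G}={D,Y}; candidates ⊆ {H,R}.
size 0: {}; under {} G still reaches {D,H,Y} ∋ D.
{H}: G⊥D given {H} in G with G→· removed — back-door holds.
P(D|do(G)) = Σ_{H} P(D|G,H)·P(H).

P(D|do(G)): backdoor, adjust for {H}.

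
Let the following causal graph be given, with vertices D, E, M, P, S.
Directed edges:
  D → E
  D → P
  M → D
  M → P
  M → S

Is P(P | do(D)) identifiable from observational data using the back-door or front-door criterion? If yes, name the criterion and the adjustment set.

desc(D)\{D}={E,P}; candidates ⊆ {M,S}.
size 0: {}; under {} D still reaches {M,P,S} ∋ P.
{M}: D⊥P given {M} in G with D→· removed — back-door holds.
P(P|do(D)) = Σ_{M} P(P|D,M)·P(M).

P(P|do(D)): backdoor, adjust for {M}.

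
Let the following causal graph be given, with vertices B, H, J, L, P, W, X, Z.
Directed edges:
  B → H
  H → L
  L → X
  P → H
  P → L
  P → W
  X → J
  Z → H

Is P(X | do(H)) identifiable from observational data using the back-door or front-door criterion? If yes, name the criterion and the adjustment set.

P(X|do(H)): backdoor, adjust for {P}.

desc(H)\{H}={J,L,X}; candidates ⊆ {B,P,W,Z}.
size 0: {}; under {} H still reaches {B,J,L,P,W,X,Z} ∋ X.
{P}: H⊥X given {P} in G with H→· removed — back-door holds.
P(X|do(H)) = Σ_{P} P(X|H,P)·P(P).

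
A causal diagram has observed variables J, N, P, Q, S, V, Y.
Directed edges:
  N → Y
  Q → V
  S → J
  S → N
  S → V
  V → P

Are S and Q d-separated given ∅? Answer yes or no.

Bayes-Ball from S | ∅ reaches {J,N,P,V,Y}.
Q ∉ reach(S|∅) ⇒ S ⊥ Q | ∅.

Yes — S ⊥ Q | ∅.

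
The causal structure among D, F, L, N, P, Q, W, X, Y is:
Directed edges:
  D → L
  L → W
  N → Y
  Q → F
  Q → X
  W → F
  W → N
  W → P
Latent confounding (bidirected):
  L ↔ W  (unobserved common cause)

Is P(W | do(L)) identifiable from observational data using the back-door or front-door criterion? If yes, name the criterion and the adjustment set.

desc(L)\{L}={F,N,P,W,Y}; candidates ⊆ {D,Q,X}.
L↔W: latent back-door arc(s) into L.
size 0: {}; under {} L still reaches {D,F,N,P,W,Y} ∋ W.
size 1: {D}, {Q}, {X}; under {D} L still reaches {F,N,P,W,Y} ∋ W.
size 2: {D,Q}, {D,X}, {Q,X}; under {D,Q} L still reaches {F,N,P,W,Y} ∋ W.
L↔W cannot be blocked by any observed set — no back-door set.
No mediator lies on a directed L→…→W path.
Neither criterion identifies P(W|do(L)) in this graph.

P(W|do(L)): not identifiable (no BD/FD set).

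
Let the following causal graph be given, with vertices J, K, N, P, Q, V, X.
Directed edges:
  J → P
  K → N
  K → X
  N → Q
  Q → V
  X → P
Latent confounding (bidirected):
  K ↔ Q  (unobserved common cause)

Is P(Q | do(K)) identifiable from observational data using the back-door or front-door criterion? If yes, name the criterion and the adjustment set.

P(Q|do(K)): frontdoor, adjust for {N}.

desc(K)\{K}={N,P,Q,V,X}; candidates ⊆ {J}.
K↔Q: latent back-door arc(s) into K.
size 0: {}; under {} K still reaches {Q,V} ∋ Q.
size 1: {J}; under {J} K still reaches {Q,V} ∋ Q.
K↔Q cannot be blocked by any observed set — no back-door set.
{N}: (i) intercepts every directed K→Q path; (ii) no back-door K→{N}; (iii) {K} blocks every back-door {N}→Q. Front-door holds.
P(Q|do(K)) = Σ_{N} P(N|K) Σ_{K'} P(Q|N,K')P(K').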